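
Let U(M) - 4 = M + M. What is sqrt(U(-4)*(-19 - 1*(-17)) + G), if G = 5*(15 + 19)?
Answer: sqrt(178) ≈ 13.342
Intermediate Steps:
U(M) = 4 + 2*M (U(M) = 4 + (M + M) = 4 + 2*M)
G = 170 (G = 5*34 = 170)
sqrt(U(-4)*(-19 - 1*(-17)) + G) = sqrt((4 + 2*(-4))*(-19 - 1*(-17)) + 170) = sqrt((4 - 8)*(-19 + 17) + 170) = sqrt(-4*(-2) + 170) = sqrt(8 + 170) = sqrt(178)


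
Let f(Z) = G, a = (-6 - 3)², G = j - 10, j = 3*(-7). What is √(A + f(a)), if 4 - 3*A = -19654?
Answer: √58695/3 ≈ 80.757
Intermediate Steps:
j = -21
G = -31 (G = -21 - 10 = -31)
a = 81 (a = (-9)² = 81)
f(Z) = -31
A = 19658/3 (A = 4/3 - ⅓*(-19654) = 4/3 + 19654/3 = 19658/3 ≈ 6552.7)
√(A + f(a)) = √(19658/3 - 31) = √(19565/3) = √58695/3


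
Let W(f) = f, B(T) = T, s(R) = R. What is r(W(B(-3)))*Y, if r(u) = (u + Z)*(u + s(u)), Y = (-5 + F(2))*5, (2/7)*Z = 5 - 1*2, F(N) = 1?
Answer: 900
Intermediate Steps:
Z = 21/2 (Z = 7*(5 - 1*2)/2 = 7*(5 - 2)/2 = (7/2)*3 = 21/2 ≈ 10.500)
Y = -20 (Y = (-5 + 1)*5 = -4*5 = -20)
r(u) = 2*u*(21/2 + u) (r(u) = (u + 21/2)*(u + u) = (21/2 + u)*(2*u) = 2*u*(21/2 + u))
r(W(B(-3)))*Y = -3*(21 + 2*(-3))*(-20) = -3*(21 - 6)*(-20) = -3*15*(-20) = -45*(-20) = 900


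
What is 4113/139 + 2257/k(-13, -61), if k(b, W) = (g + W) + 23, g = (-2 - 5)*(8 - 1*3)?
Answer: -13474/10147 ≈ -1.3279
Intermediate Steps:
g = -35 (g = -7*(8 - 3) = -7*5 = -35)
k(b, W) = -12 + W (k(b, W) = (-35 + W) + 23 = -12 + W)
4113/139 + 2257/k(-13, -61) = 4113/139 + 2257/(-12 - 61) = 4113*(1/139) + 2257/(-73) = 4113/139 + 2257*(-1/73) = 4113/139 - 2257/73 = -13474/10147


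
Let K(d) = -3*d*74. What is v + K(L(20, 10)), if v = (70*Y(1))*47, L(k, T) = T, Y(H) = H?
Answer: 1070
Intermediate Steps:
K(d) = -222*d
v = 3290 (v = (70*1)*47 = 70*47 = 3290)
v + K(L(20, 10)) = 3290 - 222*10 = 3290 - 2220 = 1070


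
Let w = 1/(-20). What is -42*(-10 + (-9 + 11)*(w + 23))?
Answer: -7539/5 ≈ -1507.8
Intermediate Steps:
w = -1/20 ≈ -0.050000
-42*(-10 + (-9 + 11)*(w + 23)) = -42*(-10 + (-9 + 11)*(-1/20 + 23)) = -42*(-10 + 2*(459/20)) = -42*(-10 + 459/10) = -42*359/10 = -7539/5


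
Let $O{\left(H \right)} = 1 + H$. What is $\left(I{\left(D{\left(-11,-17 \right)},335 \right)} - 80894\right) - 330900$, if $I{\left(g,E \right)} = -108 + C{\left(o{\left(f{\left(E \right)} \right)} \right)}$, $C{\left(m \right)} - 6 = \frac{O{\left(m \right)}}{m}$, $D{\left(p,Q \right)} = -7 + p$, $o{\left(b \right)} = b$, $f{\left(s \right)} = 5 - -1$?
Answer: $- \frac{2471369}{6} \approx -4.119 \cdot 10^{5}$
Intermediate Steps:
$f{\left(s \right)} = 6$ ($f{\left(s \right)} = 5 + 1 = 6$)
$C{\left(m \right)} = 6 + \frac{1 + m}{m}$
$I{\left(g,E \right)} = - \frac{605}{6}$ ($I{\left(g,E \right)} = -108 + \left(7 + \frac{1}{6}\right) = -108 + \frac{43}{6} = - \frac{605}{6}$)
$\left(I{\left(D{\left(-11,-17 \right)},335 \right)} - 80894\right) - 330900 = \left(- \frac{605}{6} - 80894\right) - 330900 = - \frac{485969}{6} - 330900 = - \frac{2471369}{6}$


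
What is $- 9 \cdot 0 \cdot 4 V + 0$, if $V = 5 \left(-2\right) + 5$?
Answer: $0$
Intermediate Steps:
$V = -5$ ($V = -10 + 5 = -5$)
$- 9 \cdot 0 \cdot 4 V + 0 = - 9 \cdot 0 \cdot 4 \left(-5\right) + 0 = - 9 \cdot 0 \left(-5\right) + 0 = \left(-9\right) 0 + 0 = 0 + 0 = 0$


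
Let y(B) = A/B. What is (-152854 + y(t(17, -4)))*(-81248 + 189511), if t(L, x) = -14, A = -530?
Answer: -115810338519/7 ≈ -1.6544e+10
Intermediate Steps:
y(B) = -530/B
(-152854 + y(t(17, -4)))*(-81248 + 189511) = (-152854 - 530/(-14))*(-81248 + 189511) = (-152854 - 530*(-1/14))*108263 = (-152854 + 265/7)*108263 = -1069713/7*108263 = -115810338519/7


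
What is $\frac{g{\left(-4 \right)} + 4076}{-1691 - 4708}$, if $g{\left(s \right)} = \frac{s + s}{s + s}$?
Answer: $- \frac{151}{237} \approx -0.63713$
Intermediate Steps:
$g{\left(s \right)} = 1$ ($g{\left(s \right)} = \frac{2 s}{2 s} = 2 s \frac{1}{2 s} = 1$)
$\frac{g{\left(-4 \right)} + 4076}{-1691 - 4708} = \frac{1 + 4076}{-1691 - 4708} = \frac{4077}{-6399} = 4077 \left(- \frac{1}{6399}\right) = - \frac{151}{237}$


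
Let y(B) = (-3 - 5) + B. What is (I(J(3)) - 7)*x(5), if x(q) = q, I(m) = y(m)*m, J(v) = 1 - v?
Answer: 65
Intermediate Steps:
y(B) = -8 + B
I(m) = m*(-8 + m) (I(m) = (-8 + m)*m = m*(-8 + m))
(I(J(3)) - 7)*x(5) = ((1 - 1*3)*(-8 + (1 - 1*3)) - 7)*5 = ((1 - 3)*(-8 + (1 - 3)) - 7)*5 = (-2*(-8 - 2) - 7)*5 = (-2*(-10) - 7)*5 = (20 - 7)*5 = 13*5 = 65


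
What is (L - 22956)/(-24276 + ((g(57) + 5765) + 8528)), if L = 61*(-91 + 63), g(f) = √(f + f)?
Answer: 246220712/99660175 + 24664*√114/99660175 ≈ 2.4732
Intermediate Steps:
g(f) = √2*√f (g(f) = √(2*f) = √2*√f)
L = -1708 (L = 61*(-28) = -1708)
(L - 22956)/(-24276 + ((g(57) + 5765) + 8528)) = (-1708 - 22956)/(-24276 + ((√2*√57 + 5765) + 8528)) = -24664/(-24276 + ((√114 + 5765) + 8528)) = -24664/(-24276 + ((5765 + √114) + 8528)) = -24664/(-24276 + (14293 + √114)) = -24664/(-9983 + √114)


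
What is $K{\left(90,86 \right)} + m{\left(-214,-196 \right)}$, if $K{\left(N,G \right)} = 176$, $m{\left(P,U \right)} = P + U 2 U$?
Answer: $76794$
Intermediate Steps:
$m{\left(P,U \right)} = P + 2 U^{2}$
$K{\left(90,86 \right)} + m{\left(-214,-196 \right)} = 176 - \left(214 - 2 \left(-196\right)^{2}\right) = 176 + \left(-214 + 2 \cdot 38416\right) = 176 + \left(-214 + 76832\right) = 176 + 76618 = 76794$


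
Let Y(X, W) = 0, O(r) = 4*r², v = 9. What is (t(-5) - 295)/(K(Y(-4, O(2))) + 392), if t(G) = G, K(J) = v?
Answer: -300/401 ≈ -0.74813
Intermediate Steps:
K(J) = 9
(t(-5) - 295)/(K(Y(-4, O(2))) + 392) = (-5 - 295)/(9 + 392) = -300/401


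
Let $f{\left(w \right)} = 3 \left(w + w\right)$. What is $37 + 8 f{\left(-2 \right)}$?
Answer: $-59$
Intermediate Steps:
$f{\left(w \right)} = 6 w$ ($f{\left(w \right)} = 3 \cdot 2 w = 6 w$)
$37 + 8 f{\left(-2 \right)} = 37 + 8 \cdot 6 \left(-2\right) = 37 + 8 \left(-12\right) = 37 - 96 = -59$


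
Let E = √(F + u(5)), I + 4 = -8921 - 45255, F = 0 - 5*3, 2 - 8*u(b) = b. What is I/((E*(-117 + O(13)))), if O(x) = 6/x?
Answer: -31304*I*√246/4141 ≈ -118.57*I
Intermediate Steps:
u(b) = ¼ - b/8
F = -15 (F = 0 - 15 = -15)
I = -54180 (I = -4 + (-8921 - 45255) = -4 - 54176 = -54180)
E = I*√246/4 (E = √(-15 + (¼ - ⅛*5)) = √(-15 + (¼ - 5/8)) = √(-15 - 3/8) = √(-123/8) = I*√246/4 ≈ 3.9211*I)
I/((E*(-117 + O(13)))) = -54180*(-2*I*√246/(123*(-117 + 6/13))) = -54180*26*I*√246/186345 = -31304*I*√246/4141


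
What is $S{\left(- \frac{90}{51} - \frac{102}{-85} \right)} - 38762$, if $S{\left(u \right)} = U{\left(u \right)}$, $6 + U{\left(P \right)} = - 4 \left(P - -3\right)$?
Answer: $- \frac{3296108}{85} \approx -38778.0$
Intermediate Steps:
$U{\left(P \right)} = -18 - 4 P$ ($U{\left(P \right)} = -6 - 4 \left(P - -3\right) = -6 - 4 \left(P + 3\right) = -6 - 4 \left(3 + P\right) = -6 - \left(12 + 4 P\right) = -18 - 4 P$)
$S{\left(u \right)} = -18 - 4 u$
$S{\left(- \frac{90}{51} - \frac{102}{-85} \right)} - 38762 = \left(-18 - 4 \left(- \frac{90}{51} - \frac{102}{-85}\right)\right) - 38762 = \left(-18 - 4 \left(\left(-90\right) \frac{1}{51} - - \frac{6}{5}\right)\right) - 38762 = \left(-18 - 4 \left(- \frac{30}{17} + \frac{6}{5}\right)\right) - 38762 = \left(-18 - - \frac{192}{85}\right) - 38762 = \left(-18 + \frac{192}{85}\right) - 38762 = - \frac{1338}{85} - 38762 = - \frac{3296108}{85}$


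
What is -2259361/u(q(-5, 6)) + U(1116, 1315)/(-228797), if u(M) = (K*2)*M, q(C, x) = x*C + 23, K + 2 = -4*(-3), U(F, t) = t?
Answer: 516934834617/32031580 ≈ 16138.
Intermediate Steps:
K = 10 (K = -2 - 4*(-3) = -2 + 12 = 10)
q(C, x) = 23 + C*x (q(C, x) = C*x + 23 = 23 + C*x)
u(M) = 20*M (u(M) = (10*2)*M = 20*M)
-2259361/u(q(-5, 6)) + U(1116, 1315)/(-228797) = -2259361*1/(20*(23 - 5*6)) + 1315/(-228797) = -2259361*1/(20*(23 - 30)) + 1315*(-1/228797) = -2259361/(20*(-7)) - 1315/228797 = -2259361/(-140) - 1315/228797 = -2259361*(-1/140) - 1315/228797 = 2259361/140 - 1315/228797 = 516934834617/32031580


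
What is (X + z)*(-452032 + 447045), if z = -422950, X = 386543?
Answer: 181561709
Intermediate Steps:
(X + z)*(-452032 + 447045) = (386543 - 422950)*(-452032 + 447045) = -36407*(-4987) = 181561709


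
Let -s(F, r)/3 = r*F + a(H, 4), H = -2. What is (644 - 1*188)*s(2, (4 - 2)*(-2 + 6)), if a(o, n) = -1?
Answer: -20520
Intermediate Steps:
s(F, r) = 3 - 3*F*r (s(F, r) = -3*(r*F - 1) = -3*(F*r - 1) = -3*(-1 + F*r) = 3 - 3*F*r)
(644 - 1*188)*s(2, (4 - 2)*(-2 + 6)) = (644 - 1*188)*(3 - 3*2*(4 - 2)*(-2 + 6)) = (644 - 188)*(3 - 3*2*2*4) = 456*(3 - 3*2*8) = 456*(3 - 48) = 456*(-45) = -20520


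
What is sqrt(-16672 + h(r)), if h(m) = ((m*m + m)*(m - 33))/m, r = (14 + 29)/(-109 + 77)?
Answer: I*sqrt(17060039)/32 ≈ 129.07*I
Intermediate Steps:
r = -43/32 (r = 43/(-32) = 43*(-1/32) = -43/32 ≈ -1.3438)
h(m) = (-33 + m)*(m + m**2)/m (h(m) = ((m**2 + m)*(-33 + m))/m = ((m + m**2)*(-33 + m))/m = ((-33 + m)*(m + m**2))/m = (-33 + m)*(m + m**2)/m)
sqrt(-16672 + h(r)) = sqrt(-16672 + (-33 + (-43/32)**2 - 32*(-43/32))) = sqrt(-16672 + (-33 + 1849/1024 + 43)) = sqrt(-16672 + 12089/1024) = sqrt(-17060039/1024) = I*sqrt(17060039)/32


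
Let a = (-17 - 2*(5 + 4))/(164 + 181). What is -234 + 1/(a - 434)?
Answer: -7009071/29953 ≈ -234.00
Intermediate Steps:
a = -7/69 (a = (-17 - 2*9)/345 = (-17 - 18)*(1/345) = -35*1/345 = -7/69 ≈ -0.10145)
-234 + 1/(a - 434) = -234 + 1/(-7/69 - 434) = -234 + 1/(-29953/69) = -234 - 69/29953 = -7009071/29953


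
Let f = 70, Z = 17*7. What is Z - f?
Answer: 49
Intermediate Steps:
Z = 119
Z - f = 119 - 1*70 = 119 - 70 = 49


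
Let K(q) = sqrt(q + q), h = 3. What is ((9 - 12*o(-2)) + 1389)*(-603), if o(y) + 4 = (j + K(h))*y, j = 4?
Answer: -929826 - 14472*sqrt(6) ≈ -9.6528e+5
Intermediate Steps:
K(q) = sqrt(2)*sqrt(q) (K(q) = sqrt(2*q) = sqrt(2)*sqrt(q))
o(y) = -4 + y*(4 + sqrt(6)) (o(y) = -4 + (4 + sqrt(2)*sqrt(3))*y = -4 + (4 + sqrt(6))*y = -4 + y*(4 + sqrt(6)))
((9 - 12*o(-2)) + 1389)*(-603) = ((9 - 12*(-4 + 4*(-2) - 2*sqrt(6))) + 1389)*(-603) = ((9 - 12*(-4 - 8 - 2*sqrt(6))) + 1389)*(-603) = ((9 - 12*(-12 - 2*sqrt(6))) + 1389)*(-603) = ((9 + (144 + 24*sqrt(6))) + 1389)*(-603) = ((153 + 24*sqrt(6)) + 1389)*(-603) = (1542 + 24*sqrt(6))*(-603) = -929826 - 14472*sqrt(6)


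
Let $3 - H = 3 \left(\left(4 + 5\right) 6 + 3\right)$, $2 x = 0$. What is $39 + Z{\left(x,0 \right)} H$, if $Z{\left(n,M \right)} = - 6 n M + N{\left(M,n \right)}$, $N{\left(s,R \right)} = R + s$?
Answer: $39$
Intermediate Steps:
$x = 0$ ($x = \frac{1}{2} \cdot 0 = 0$)
$H = -168$ ($H = 3 - 3 \left(\left(4 + 5\right) 6 + 3\right) = 3 - 3 \left(9 \cdot 6 + 3\right) = 3 - 3 \left(54 + 3\right) = 3 - 3 \cdot 57 = 3 - 171 = -168$)
$Z{\left(n,M \right)} = M + n - 6 M n$ ($Z{\left(n,M \right)} = - 6 n M + \left(n + M\right) = - 6 M n + \left(M + n\right) = M + n - 6 M n$)
$39 + Z{\left(x,0 \right)} H = 39 + \left(0 + 0 - 0 \cdot 0\right) \left(-168\right) = 39 + \left(0 + 0 + 0\right) \left(-168\right) = 39 + 0 \left(-168\right) = 39 + 0 = 39$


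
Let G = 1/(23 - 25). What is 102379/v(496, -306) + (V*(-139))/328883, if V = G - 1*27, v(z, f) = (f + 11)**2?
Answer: 68006731439/57242086150 ≈ 1.1881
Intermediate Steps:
v(z, f) = (11 + f)**2
G = -1/2 (G = 1/(-2) = -1/2 ≈ -0.50000)
V = -55/2 (V = -1/2 - 1*27 = -1/2 - 27 = -55/2 ≈ -27.500)
102379/v(496, -306) + (V*(-139))/328883 = 102379/((11 - 306)**2) - 55/2*(-139)/328883 = 102379/((-295)**2) + (7645/2)*(1/328883) = 102379/87025 + 7645/657766 = 68006731439/57242086150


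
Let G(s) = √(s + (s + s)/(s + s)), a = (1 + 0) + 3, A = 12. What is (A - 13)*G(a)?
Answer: -√5 ≈ -2.2361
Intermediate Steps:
a = 4 (a = 1 + 3 = 4)
G(s) = √(1 + s) (G(s) = √(s + (2*s)/((2*s))) = √(s + (2*s)*(1/(2*s))) = √(s + 1) = √(1 + s))
(A - 13)*G(a) = (12 - 13)*√(1 + 4) = -√5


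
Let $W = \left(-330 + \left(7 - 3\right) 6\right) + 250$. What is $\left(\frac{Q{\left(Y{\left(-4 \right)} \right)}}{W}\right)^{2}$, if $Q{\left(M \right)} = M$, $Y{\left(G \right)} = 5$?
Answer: $\frac{25}{3136} \approx 0.0079719$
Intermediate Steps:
$W = -56$ ($W = \left(-330 + 4 \cdot 6\right) + 250 = \left(-330 + 24\right) + 250 = -306 + 250 = -56$)
$\left(\frac{Q{\left(Y{\left(-4 \right)} \right)}}{W}\right)^{2} = \left(\frac{5}{-56}\right)^{2} = \left(5 \left(- \frac{1}{56}\right)\right)^{2} = \left(- \frac{5}{56}\right)^{2} = \frac{25}{3136}$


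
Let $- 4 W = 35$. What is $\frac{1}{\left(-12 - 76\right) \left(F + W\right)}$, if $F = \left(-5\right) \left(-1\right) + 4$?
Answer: $- \frac{1}{22} \approx -0.045455$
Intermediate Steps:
$W = - \frac{35}{4}$ ($W = \left(- \frac{1}{4}\right) 35 = - \frac{35}{4} \approx -8.75$)
$F = 9$ ($F = 5 + 4 = 9$)
$\frac{1}{\left(-12 - 76\right) \left(F + W\right)} = \frac{1}{\left(-12 - 76\right) \left(9 - \frac{35}{4}\right)} = \frac{1}{\left(-88\right) \frac{1}{4}} = \frac{1}{-22} = - \frac{1}{22}$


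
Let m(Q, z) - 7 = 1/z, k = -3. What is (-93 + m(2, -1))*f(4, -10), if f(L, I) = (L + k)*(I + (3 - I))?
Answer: -261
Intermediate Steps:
m(Q, z) = 7 + 1/z
f(L, I) = -9 + 3*L (f(L, I) = (L - 3)*(I + (3 - I)) = (-3 + L)*3 = -9 + 3*L)
(-93 + m(2, -1))*f(4, -10) = (-93 + (7 + 1/(-1)))*(-9 + 3*4) = (-93 + (7 - 1))*(-9 + 12) = (-93 + 6)*3 = -87*3 = -261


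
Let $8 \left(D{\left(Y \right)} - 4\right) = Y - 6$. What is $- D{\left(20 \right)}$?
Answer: $- \frac{23}{4} \approx -5.75$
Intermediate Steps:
$D{\left(Y \right)} = \frac{13}{4} + \frac{Y}{8}$ ($D{\left(Y \right)} = 4 + \frac{Y - 6}{8} = 4 + \frac{-6 + Y}{8} = 4 + \left(- \frac{3}{4} + \frac{Y}{8}\right) = \frac{13}{4} + \frac{Y}{8}$)
$- D{\left(20 \right)} = - (\frac{13}{4} + \frac{1}{8} \cdot 20) = - (\frac{13}{4} + \frac{5}{2}) = \left(-1\right) \frac{23}{4} = - \frac{23}{4}$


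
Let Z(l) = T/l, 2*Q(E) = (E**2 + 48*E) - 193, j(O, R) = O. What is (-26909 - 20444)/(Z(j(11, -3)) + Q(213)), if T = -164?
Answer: -520883/304536 ≈ -1.7104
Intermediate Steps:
Q(E) = -193/2 + E**2/2 + 24*E (Q(E) = ((E**2 + 48*E) - 193)/2 = (-193 + E**2 + 48*E)/2 = -193/2 + E**2/2 + 24*E)
Z(l) = -164/l
(-26909 - 20444)/(Z(j(11, -3)) + Q(213)) = (-26909 - 20444)/(-164/11 + (-193/2 + (1/2)*213**2 + 24*213)) = -47353/(-164*1/11 + (-193/2 + (1/2)*45369 + 5112)) = -47353/(-164/11 + (-193/2 + 45369/2 + 5112)) = -47353/(-164/11 + 27700) = -47353/304536/11 = -47353*11/304536 = -520883/304536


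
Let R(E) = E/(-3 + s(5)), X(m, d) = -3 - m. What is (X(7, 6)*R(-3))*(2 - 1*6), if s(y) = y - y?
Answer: 40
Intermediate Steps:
s(y) = 0
R(E) = -E/3 (R(E) = E/(-3 + 0) = E/(-3) = -E/3)
(X(7, 6)*R(-3))*(2 - 1*6) = ((-3 - 1*7)*(-1/3*(-3)))*(2 - 1*6) = ((-3 - 7)*1)*(2 - 6) = -10*1*(-4) = -10*(-4) = 40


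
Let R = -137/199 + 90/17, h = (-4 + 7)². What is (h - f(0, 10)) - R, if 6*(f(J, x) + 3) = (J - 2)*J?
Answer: 25015/3383 ≈ 7.3943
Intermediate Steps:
f(J, x) = -3 + J*(-2 + J)/6 (f(J, x) = -3 + ((J - 2)*J)/6 = -3 + ((-2 + J)*J)/6 = -3 + (J*(-2 + J))/6 = -3 + J*(-2 + J)/6)
h = 9 (h = 3² = 9)
R = 15581/3383 (R = -137*1/199 + 90*(1/17) = -137/199 + 90/17 = 15581/3383 ≈ 4.6057)
(h - f(0, 10)) - R = (9 - (-3 - ⅓*0 + (⅙)*0²)) - 1*15581/3383 = (9 - (-3 + 0 + (⅙)*0)) - 15581/3383 = (9 - (-3 + 0 + 0)) - 15581/3383 = (9 - 1*(-3)) - 15581/3383 = (9 + 3) - 15581/3383 = 12 - 15581/3383 = 25015/3383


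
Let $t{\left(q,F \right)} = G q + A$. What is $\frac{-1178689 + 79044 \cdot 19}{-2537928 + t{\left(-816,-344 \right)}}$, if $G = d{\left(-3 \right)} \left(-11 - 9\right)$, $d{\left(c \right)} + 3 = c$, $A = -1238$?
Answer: $- \frac{11143}{90934} \approx -0.12254$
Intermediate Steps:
$d{\left(c \right)} = -3 + c$
$G = 120$ ($G = \left(-3 - 3\right) \left(-11 - 9\right) = \left(-6\right) \left(-20\right) = 120$)
$t{\left(q,F \right)} = -1238 + 120 q$ ($t{\left(q,F \right)} = 120 q - 1238 = -1238 + 120 q$)
$\frac{-1178689 + 79044 \cdot 19}{-2537928 + t{\left(-816,-344 \right)}} = \frac{-1178689 + 79044 \cdot 19}{-2537928 + \left(-1238 + 120 \left(-816\right)\right)} = \frac{-1178689 + 1501836}{-2537928 - 99158} = \frac{323147}{-2537928 - 99158} = \frac{323147}{-2637086} = 323147 \left(- \frac{1}{2637086}\right) = - \frac{11143}{90934}$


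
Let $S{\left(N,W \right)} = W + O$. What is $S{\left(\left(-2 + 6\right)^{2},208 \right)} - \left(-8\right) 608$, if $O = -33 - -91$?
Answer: $5130$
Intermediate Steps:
$O = 58$ ($O = -33 + 91 = 58$)
$S{\left(N,W \right)} = 58 + W$ ($S{\left(N,W \right)} = W + 58 = 58 + W$)
$S{\left(\left(-2 + 6\right)^{2},208 \right)} - \left(-8\right) 608 = \left(58 + 208\right) - \left(-8\right) 608 = 266 - -4864 = 266 + 4864 = 5130$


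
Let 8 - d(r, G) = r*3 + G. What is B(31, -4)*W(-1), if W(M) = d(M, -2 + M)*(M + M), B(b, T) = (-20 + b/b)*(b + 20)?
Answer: 27132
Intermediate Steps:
B(b, T) = -380 - 19*b (B(b, T) = (-20 + 1)*(20 + b) = -19*(20 + b) = -380 - 19*b)
d(r, G) = 8 - G - 3*r (d(r, G) = 8 - (r*3 + G) = 8 - (3*r + G) = 8 - (G + 3*r) = 8 + (-G - 3*r) = 8 - G - 3*r)
W(M) = 2*M*(10 - 4*M) (W(M) = (8 - (-2 + M) - 3*M)*(M + M) = (8 + (2 - M) - 3*M)*(2*M) = (10 - 4*M)*(2*M) = 2*M*(10 - 4*M))
B(31, -4)*W(-1) = (-380 - 19*31)*(4*(-1)*(5 - 2*(-1))) = (-380 - 589)*(4*(-1)*(5 + 2)) = -3876*(-1)*7 = -969*(-28) = 27132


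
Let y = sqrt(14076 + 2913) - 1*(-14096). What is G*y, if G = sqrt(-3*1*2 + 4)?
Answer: I*sqrt(2)*(14096 + sqrt(16989)) ≈ 20119.0*I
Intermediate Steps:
G = I*sqrt(2) (G = sqrt(-3*2 + 4) = sqrt(-6 + 4) = sqrt(-2) = I*sqrt(2) ≈ 1.4142*I)
y = 14096 + sqrt(16989) (y = sqrt(16989) + 14096 = 14096 + sqrt(16989) ≈ 14226.)
G*y = (I*sqrt(2))*(14096 + sqrt(16989)) = I*sqrt(2)*(14096 + sqrt(16989))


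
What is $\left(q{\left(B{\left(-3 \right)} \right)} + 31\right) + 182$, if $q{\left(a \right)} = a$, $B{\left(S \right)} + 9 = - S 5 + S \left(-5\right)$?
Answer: $234$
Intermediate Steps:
$B{\left(S \right)} = -9 - 10 S$ ($B{\left(S \right)} = -9 + \left(- S 5 + S \left(-5\right)\right) = -9 - 10 S$)
$\left(q{\left(B{\left(-3 \right)} \right)} + 31\right) + 182 = \left(\left(-9 - -30\right) + 31\right) + 182 = \left(\left(-9 + 30\right) + 31\right) + 182 = \left(21 + 31\right) + 182 = 52 + 182 = 234$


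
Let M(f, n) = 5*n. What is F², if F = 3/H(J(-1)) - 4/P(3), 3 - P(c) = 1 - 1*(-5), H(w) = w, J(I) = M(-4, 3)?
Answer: 529/225 ≈ 2.3511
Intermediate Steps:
J(I) = 15 (J(I) = 5*3 = 15)
P(c) = -3 (P(c) = 3 - (1 - 1*(-5)) = 3 - (1 + 5) = 3 - 1*6 = 3 - 6 = -3)
F = 23/15 (F = 3/15 - 4/(-3) = 3*(1/15) - 4*(-⅓) = ⅕ + 4/3 = 23/15 ≈ 1.5333)
F² = (23/15)² = 529/225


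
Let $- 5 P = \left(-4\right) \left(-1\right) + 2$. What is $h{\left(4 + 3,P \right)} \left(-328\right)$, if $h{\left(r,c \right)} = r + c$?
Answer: $- \frac{9512}{5} \approx -1902.4$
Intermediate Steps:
$P = - \frac{6}{5}$ ($P = - \frac{\left(-4\right) \left(-1\right) + 2}{5} = - \frac{4 + 2}{5} = \left(- \frac{1}{5}\right) 6 = - \frac{6}{5} \approx -1.2$)
$h{\left(r,c \right)} = c + r$
$h{\left(4 + 3,P \right)} \left(-328\right) = \left(- \frac{6}{5} + \left(4 + 3\right)\right) \left(-328\right) = \left(- \frac{6}{5} + 7\right) \left(-328\right) = \frac{29}{5} \left(-328\right) = - \frac{9512}{5}$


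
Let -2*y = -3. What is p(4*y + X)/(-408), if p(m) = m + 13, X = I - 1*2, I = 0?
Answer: -1/24 ≈ -0.041667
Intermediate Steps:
y = 3/2 (y = -½*(-3) = 3/2 ≈ 1.5000)
X = -2 (X = 0 - 1*2 = 0 - 2 = -2)
p(m) = 13 + m
p(4*y + X)/(-408) = (13 + (4*(3/2) - 2))/(-408) = (13 + (6 - 2))*(-1/408) = (13 + 4)*(-1/408) = 17*(-1/408) = -1/24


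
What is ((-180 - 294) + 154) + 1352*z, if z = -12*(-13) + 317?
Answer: 639176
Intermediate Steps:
z = 473 (z = 156 + 317 = 473)
((-180 - 294) + 154) + 1352*z = ((-180 - 294) + 154) + 1352*473 = (-474 + 154) + 639496 = -320 + 639496 = 639176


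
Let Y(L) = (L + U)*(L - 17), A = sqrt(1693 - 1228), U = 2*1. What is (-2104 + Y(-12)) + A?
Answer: -1814 + sqrt(465) ≈ -1792.4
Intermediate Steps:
U = 2
A = sqrt(465) ≈ 21.564
Y(L) = (-17 + L)*(2 + L) (Y(L) = (L + 2)*(L - 17) = (2 + L)*(-17 + L) = (-17 + L)*(2 + L))
(-2104 + Y(-12)) + A = (-2104 + (-34 + (-12)**2 - 15*(-12))) + sqrt(465) = (-2104 + (-34 + 144 + 180)) + sqrt(465) = (-2104 + 290) + sqrt(465) = -1814 + sqrt(465)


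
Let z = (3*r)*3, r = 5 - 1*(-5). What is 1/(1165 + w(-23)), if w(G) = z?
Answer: 1/1255 ≈ 0.00079681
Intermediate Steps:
r = 10 (r = 5 + 5 = 10)
z = 90 (z = (3*10)*3 = 30*3 = 90)
w(G) = 90
1/(1165 + w(-23)) = 1/(1165 + 90) = 1/1255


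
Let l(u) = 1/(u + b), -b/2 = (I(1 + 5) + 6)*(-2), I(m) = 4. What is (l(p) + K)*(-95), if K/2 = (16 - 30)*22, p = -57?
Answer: 994935/17 ≈ 58526.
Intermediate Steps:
K = -616 (K = 2*((16 - 30)*22) = 2*(-14*22) = 2*(-308) = -616)
b = 40 (b = -2*(4 + 6)*(-2) = -20*(-2) = -2*(-20) = 40)
l(u) = 1/(40 + u) (l(u) = 1/(u + 40) = 1/(40 + u))
(l(p) + K)*(-95) = (1/(40 - 57) - 616)*(-95) = (1/(-17) - 616)*(-95) = (-1/17 - 616)*(-95) = -10473/17*(-95) = 994935/17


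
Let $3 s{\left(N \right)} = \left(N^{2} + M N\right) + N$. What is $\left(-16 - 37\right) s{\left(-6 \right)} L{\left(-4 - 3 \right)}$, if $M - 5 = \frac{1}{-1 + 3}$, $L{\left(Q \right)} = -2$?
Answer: $-106$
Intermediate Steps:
$M = \frac{11}{2}$ ($M = 5 + \frac{1}{-1 + 3} = 5 + \frac{1}{2} = \frac{11}{2} \approx 5.5$)
$s{\left(N \right)} = \frac{N^{2}}{3} + \frac{13 N}{6}$ ($s{\left(N \right)} = \frac{\left(N^{2} + \frac{11 N}{2}\right) + N}{3} = \frac{N^{2} + \frac{13 N}{2}}{3} = \frac{N^{2}}{3} + \frac{13 N}{6}$)
$\left(-16 - 37\right) s{\left(-6 \right)} L{\left(-4 - 3 \right)} = \left(-16 - 37\right) \frac{1}{6} \left(-6\right) \left(13 + 2 \left(-6\right)\right) \left(-2\right) = - 53 \cdot \frac{1}{6} \left(-6\right) \left(13 - 12\right) \left(-2\right) = - 53 \cdot \frac{1}{6} \left(-6\right) 1 \left(-2\right) = \left(-53\right) \left(-1\right) \left(-2\right) = 53 \left(-2\right) = -106$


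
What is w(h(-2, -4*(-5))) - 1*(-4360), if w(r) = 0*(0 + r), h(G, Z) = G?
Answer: 4360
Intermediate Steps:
w(r) = 0 (w(r) = 0*r = 0)
w(h(-2, -4*(-5))) - 1*(-4360) = 0 - 1*(-4360) = 0 + 4360 = 4360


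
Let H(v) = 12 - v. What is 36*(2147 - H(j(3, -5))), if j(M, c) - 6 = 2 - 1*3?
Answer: 77040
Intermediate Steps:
j(M, c) = 5 (j(M, c) = 6 + (2 - 1*3) = 6 + (2 - 3) = 6 - 1 = 5)
36*(2147 - H(j(3, -5))) = 36*(2147 - (12 - 1*5)) = 36*(2147 - (12 - 5)) = 36*(2147 - 1*7) = 36*(2147 - 7) = 36*2140 = 77040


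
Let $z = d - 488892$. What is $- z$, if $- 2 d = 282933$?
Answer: $\frac{1260717}{2} \approx 6.3036 \cdot 10^{5}$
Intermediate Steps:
$d = - \frac{282933}{2}$ ($d = \left(- \frac{1}{2}\right) 282933 = - \frac{282933}{2} \approx -1.4147 \cdot 10^{5}$)
$z = - \frac{1260717}{2}$ ($z = - \frac{282933}{2} - 488892 = - \frac{1260717}{2} \approx -6.3036 \cdot 10^{5}$)
$- z = \left(-1\right) \left(- \frac{1260717}{2}\right) = \frac{1260717}{2}$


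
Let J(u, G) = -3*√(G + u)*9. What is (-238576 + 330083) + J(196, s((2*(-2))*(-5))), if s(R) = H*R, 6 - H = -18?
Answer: 90805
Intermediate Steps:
H = 24 (H = 6 - 1*(-18) = 6 + 18 = 24)
s(R) = 24*R
J(u, G) = -27*√(G + u)
(-238576 + 330083) + J(196, s((2*(-2))*(-5))) = (-238576 + 330083) - 27*√(24*((2*(-2))*(-5)) + 196) = 91507 - 27*√(24*(-4*(-5)) + 196) = 91507 - 27*√(24*20 + 196) = 91507 - 27*√(480 + 196) = 91507 - 27*√676 = 91507 - 27*26 = 91507 - 702 = 90805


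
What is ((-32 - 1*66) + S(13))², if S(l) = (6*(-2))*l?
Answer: 64516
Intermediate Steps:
S(l) = -12*l
((-32 - 1*66) + S(13))² = ((-32 - 1*66) - 12*13)² = ((-32 - 66) - 156)² = (-98 - 156)² = (-254)² = 64516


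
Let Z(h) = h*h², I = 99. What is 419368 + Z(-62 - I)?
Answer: -3753913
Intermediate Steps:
Z(h) = h³
419368 + Z(-62 - I) = 419368 + (-62 - 1*99)³ = 419368 + (-62 - 99)³ = 419368 + (-161)³ = 419368 - 4173281 = -3753913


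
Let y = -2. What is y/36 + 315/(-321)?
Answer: -1997/1926 ≈ -1.0369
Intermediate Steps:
y/36 + 315/(-321) = -2/36 + 315/(-321) = -2*1/36 + 315*(-1/321) = -1/18 - 105/107 = -1997/1926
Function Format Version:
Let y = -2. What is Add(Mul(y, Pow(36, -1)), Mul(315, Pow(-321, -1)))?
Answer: Rational(-1997, 1926) ≈ -1.0369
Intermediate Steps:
Add(Mul(y, Pow(36, -1)), Mul(315, Pow(-321, -1))) = Add(Mul(-2, Pow(36, -1)), Mul(315, Pow(-321, -1))) = Add(Mul(-2, Rational(1, 36)), Mul(315, Rational(-1, 321))) = Add(Rational(-1, 18), Rational(-105, 107)) = Rational(-1997, 1926)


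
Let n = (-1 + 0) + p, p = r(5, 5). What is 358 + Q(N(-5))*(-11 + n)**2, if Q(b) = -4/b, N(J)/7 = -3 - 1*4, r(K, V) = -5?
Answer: 18698/49 ≈ 381.59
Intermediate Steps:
p = -5
N(J) = -49 (N(J) = 7*(-3 - 1*4) = 7*(-3 - 4) = 7*(-7) = -49)
n = -6 (n = (-1 + 0) - 5 = -1 - 5 = -6)
358 + Q(N(-5))*(-11 + n)**2 = 358 + (-4/(-49))*(-11 - 6)**2 = 358 - 4*(-1/49)*(-17)**2 = 358 + (4/49)*289 = 358 + 1156/49 = 18698/49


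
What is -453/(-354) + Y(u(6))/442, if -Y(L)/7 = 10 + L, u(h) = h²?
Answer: 14373/26078 ≈ 0.55115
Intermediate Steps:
Y(L) = -70 - 7*L (Y(L) = -7*(10 + L) = -70 - 7*L)
-453/(-354) + Y(u(6))/442 = -453/(-354) + (-70 - 7*6²)/442 = -453*(-1/354) + (-70 - 7*36)*(1/442) = 151/118 + (-70 - 252)*(1/442) = 151/118 - 322*1/442 = 151/118 - 161/221 = 14373/26078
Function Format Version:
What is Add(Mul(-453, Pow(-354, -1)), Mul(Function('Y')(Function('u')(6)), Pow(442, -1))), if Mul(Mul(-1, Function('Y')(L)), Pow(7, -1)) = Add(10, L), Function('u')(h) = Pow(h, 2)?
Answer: Rational(14373, 26078) ≈ 0.55115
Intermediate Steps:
Function('Y')(L) = Add(-70, Mul(-7, L)) (Function('Y')(L) = Mul(-7, Add(10, L)) = Add(-70, Mul(-7, L)))
Add(Mul(-453, Pow(-354, -1)), Mul(Function('Y')(Function('u')(6)), Pow(442, -1))) = Add(Mul(-453, Pow(-354, -1)), Mul(Add(-70, Mul(-7, Pow(6, 2))), Pow(442, -1))) = Add(Mul(-453, Rational(-1, 354)), Mul(Add(-70, Mul(-7, 36)), Rational(1, 442))) = Add(Rational(151, 118), Mul(Add(-70, -252), Rational(1, 442))) = Add(Rational(151, 118), Mul(-322, Rational(1, 442))) = Add(Rational(151, 118), Rational(-161, 221)) = Rational(14373, 26078)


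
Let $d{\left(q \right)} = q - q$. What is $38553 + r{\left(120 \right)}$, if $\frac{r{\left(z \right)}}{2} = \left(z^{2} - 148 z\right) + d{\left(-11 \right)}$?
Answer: $31833$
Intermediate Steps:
$d{\left(q \right)} = 0$
$r{\left(z \right)} = - 296 z + 2 z^{2}$ ($r{\left(z \right)} = 2 \left(\left(z^{2} - 148 z\right) + 0\right) = 2 \left(z^{2} - 148 z\right) = - 296 z + 2 z^{2}$)
$38553 + r{\left(120 \right)} = 38553 + 2 \cdot 120 \left(-148 + 120\right) = 38553 + 2 \cdot 120 \left(-28\right) = 38553 - 6720 = 31833$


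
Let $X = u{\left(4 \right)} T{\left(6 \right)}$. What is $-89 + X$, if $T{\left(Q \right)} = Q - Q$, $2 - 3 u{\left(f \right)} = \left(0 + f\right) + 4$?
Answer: $-89$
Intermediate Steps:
$u{\left(f \right)} = - \frac{2}{3} - \frac{f}{3}$ ($u{\left(f \right)} = \frac{2}{3} - \frac{\left(0 + f\right) + 4}{3} = \frac{2}{3} - \frac{f + 4}{3} = \frac{2}{3} - \frac{4 + f}{3} = \frac{2}{3} - \left(\frac{4}{3} + \frac{f}{3}\right) = - \frac{2}{3} - \frac{f}{3}$)
$T{\left(Q \right)} = 0$
$X = 0$ ($X = \left(- \frac{2}{3} - \frac{4}{3}\right) 0 = \left(-2\right) 0 = 0$)
$-89 + X = -89 + 0 = -89$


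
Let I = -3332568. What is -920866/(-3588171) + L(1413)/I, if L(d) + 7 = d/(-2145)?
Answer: 60951288111231/237495668194070 ≈ 0.25664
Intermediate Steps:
L(d) = -7 - d/2145 (L(d) = -7 + d/(-2145) = -7 + d*(-1/2145) = -7 - d/2145)
-920866/(-3588171) + L(1413)/I = -920866/(-3588171) + (-7 - 1/2145*1413)/(-3332568) = -920866*(-1/3588171) + (-7 - 471/715)*(-1/3332568) = 920866/3588171 - 5476/715*(-1/3332568) = 920866/3588171 + 1369/595696530 = 60951288111231/237495668194070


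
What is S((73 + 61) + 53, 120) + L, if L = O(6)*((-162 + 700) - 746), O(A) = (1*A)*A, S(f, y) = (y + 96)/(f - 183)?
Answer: -7434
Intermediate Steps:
S(f, y) = (96 + y)/(-183 + f)
O(A) = A² (O(A) = A*A = A²)
L = -7488 (L = 6²*((-162 + 700) - 746) = 36*(538 - 746) = 36*(-208) = -7488)
S((73 + 61) + 53, 120) + L = (96 + 120)/(-183 + ((73 + 61) + 53)) - 7488 = 216/(-183 + (134 + 53)) - 7488 = 216/(-183 + 187) - 7488 = 216/4 - 7488 = (¼)*216 - 7488 = 54 - 7488 = -7434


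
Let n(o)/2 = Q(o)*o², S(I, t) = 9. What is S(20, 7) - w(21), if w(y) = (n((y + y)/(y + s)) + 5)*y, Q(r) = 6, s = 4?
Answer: -504528/625 ≈ -807.25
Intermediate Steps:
n(o) = 12*o² (n(o) = 2*(6*o²) = 12*o²)
w(y) = y*(5 + 48*y²/(4 + y)²) (w(y) = (12*((y + y)/(y + 4))² + 5)*y = (12*((2*y)/(4 + y))² + 5)*y = (12*(2*y/(4 + y))² + 5)*y = (12*(4*y²/(4 + y)²) + 5)*y = (48*y²/(4 + y)² + 5)*y = (5 + 48*y²/(4 + y)²)*y = y*(5 + 48*y²/(4 + y)²))
S(20, 7) - w(21) = 9 - (5*21 + 48*21³/(4 + 21)²) = 9 - (105 + 48*9261/25²) = 9 - (105 + 48*9261*(1/625)) = 9 - (105 + 444528/625) = 9 - 1*510153/625 = 9 - 510153/625 = -504528/625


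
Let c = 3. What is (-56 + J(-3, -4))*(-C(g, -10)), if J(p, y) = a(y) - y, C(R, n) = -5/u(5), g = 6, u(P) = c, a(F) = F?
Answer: -280/3 ≈ -93.333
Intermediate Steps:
u(P) = 3
C(R, n) = -5/3
J(p, y) = 0 (J(p, y) = y - y = 0)
(-56 + J(-3, -4))*(-C(g, -10)) = (-56 + 0)*(-1*(-5/3)) = -56*5/3 = -280/3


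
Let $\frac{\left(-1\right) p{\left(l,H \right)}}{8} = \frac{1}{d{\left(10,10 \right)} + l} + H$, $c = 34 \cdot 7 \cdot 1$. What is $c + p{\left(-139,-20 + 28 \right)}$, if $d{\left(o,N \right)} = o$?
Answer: $\frac{22454}{129} \approx 174.06$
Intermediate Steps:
$c = 238$ ($c = 238 \cdot 1 = 238$)
$p{\left(l,H \right)} = - 8 H - \frac{8}{10 + l}$ ($p{\left(l,H \right)} = - 8 \left(\frac{1}{10 + l} + H\right) = - 8 \left(H + \frac{1}{10 + l}\right) = - 8 H - \frac{8}{10 + l}$)
$c + p{\left(-139,-20 + 28 \right)} = 238 + \frac{8 \left(-1 - 10 \left(-20 + 28\right) - \left(-20 + 28\right) \left(-139\right)\right)}{10 - 139} = 238 + \frac{8 \left(-1 - 80 - 8 \left(-139\right)\right)}{-129} = 238 + 8 \left(- \frac{1}{129}\right) \left(-1 - 80 + 1112\right) = 238 + 8 \left(- \frac{1}{129}\right) 1031 = 238 - \frac{8248}{129} = \frac{22454}{129}$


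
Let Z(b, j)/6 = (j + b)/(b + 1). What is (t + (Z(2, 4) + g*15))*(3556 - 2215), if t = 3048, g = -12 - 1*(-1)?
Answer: 3882195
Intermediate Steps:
g = -11 (g = -12 + 1 = -11)
Z(b, j) = 6*(b + j)/(1 + b) (Z(b, j) = 6*((j + b)/(b + 1)) = 6*((b + j)/(1 + b)) = 6*(b + j)/(1 + b))
(t + (Z(2, 4) + g*15))*(3556 - 2215) = (3048 + (6*(2 + 4)/(1 + 2) - 11*15))*(3556 - 2215) = (3048 + (6*6/3 - 165))*1341 = (3048 + (6*(1/3)*6 - 165))*1341 = (3048 + (12 - 165))*1341 = (3048 - 153)*1341 = 2895*1341 = 3882195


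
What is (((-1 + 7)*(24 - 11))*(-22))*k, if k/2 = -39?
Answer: 133848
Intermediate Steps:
k = -78 (k = 2*(-39) = -78)
(((-1 + 7)*(24 - 11))*(-22))*k = (((-1 + 7)*(24 - 11))*(-22))*(-78) = ((6*13)*(-22))*(-78) = (78*(-22))*(-78) = -1716*(-78) = 133848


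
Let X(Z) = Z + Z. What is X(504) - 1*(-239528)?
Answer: 240536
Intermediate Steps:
X(Z) = 2*Z
X(504) - 1*(-239528) = 2*504 - 1*(-239528) = 1008 + 239528 = 240536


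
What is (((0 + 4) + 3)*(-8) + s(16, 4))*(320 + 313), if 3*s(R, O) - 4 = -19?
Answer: -38613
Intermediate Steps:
s(R, O) = -5 (s(R, O) = 4/3 + (⅓)*(-19) = 4/3 - 19/3 = -5)
(((0 + 4) + 3)*(-8) + s(16, 4))*(320 + 313) = (((0 + 4) + 3)*(-8) - 5)*(320 + 313) = ((4 + 3)*(-8) - 5)*633 = (7*(-8) - 5)*633 = (-56 - 5)*633 = -61*633 = -38613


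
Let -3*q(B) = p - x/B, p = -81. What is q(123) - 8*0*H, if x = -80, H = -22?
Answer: 9883/369 ≈ 26.783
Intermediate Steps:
q(B) = 27 - 80/(3*B) (q(B) = -(-81 - (-80)/B)/3 = -(-81 + 80/B)/3 = 27 - 80/(3*B))
q(123) - 8*0*H = (27 - 80/3/123) - 8*0*(-22) = (27 - 80/3*1/123) - 0*(-22) = (27 - 80/369) - 1*0 = 9883/369 + 0 = 9883/369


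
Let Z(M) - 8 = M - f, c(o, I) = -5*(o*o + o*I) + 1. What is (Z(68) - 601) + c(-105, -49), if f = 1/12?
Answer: -976489/12 ≈ -81374.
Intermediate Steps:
c(o, I) = 1 - 5*o² - 5*I*o (c(o, I) = -5*(o² + I*o) + 1 = (-5*o² - 5*I*o) + 1 = 1 - 5*o² - 5*I*o)
f = 1/12 ≈ 0.083333
Z(M) = 95/12 + M (Z(M) = 8 + (M - 1*1/12) = 8 + (M - 1/12) = 8 + (-1/12 + M) = 95/12 + M)
(Z(68) - 601) + c(-105, -49) = ((95/12 + 68) - 601) + (1 - 5*(-105)² - 5*(-49)*(-105)) = (911/12 - 601) + (1 - 5*11025 - 25725) = -6301/12 + (1 - 55125 - 25725) = -6301/12 - 80849 = -976489/12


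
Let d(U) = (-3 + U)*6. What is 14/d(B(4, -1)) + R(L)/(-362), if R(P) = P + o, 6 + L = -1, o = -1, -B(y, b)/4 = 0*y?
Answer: -1231/1629 ≈ -0.75568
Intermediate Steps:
B(y, b) = 0 (B(y, b) = -0*y = -4*0 = 0)
d(U) = -18 + 6*U
L = -7 (L = -6 - 1 = -7)
R(P) = -1 + P (R(P) = P - 1 = -1 + P)
14/d(B(4, -1)) + R(L)/(-362) = 14/(-18 + 6*0) + (-1 - 7)/(-362) = 14/(-18 + 0) - 8*(-1/362) = 14/(-18) + 4/181 = 14*(-1/18) + 4/181 = -7/9 + 4/181 = -1231/1629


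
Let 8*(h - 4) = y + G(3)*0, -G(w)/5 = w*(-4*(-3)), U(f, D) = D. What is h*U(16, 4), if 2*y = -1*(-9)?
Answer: 73/4 ≈ 18.250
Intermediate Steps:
G(w) = -60*w (G(w) = -5*w*(-4*(-3)) = -5*w*12 = -60*w)
y = 9/2 (y = (-1*(-9))/2 = (½)*9 = 9/2 ≈ 4.5000)
h = 73/16 (h = 4 + (9/2 - 60*3*0)/8 = 4 + (9/2 - 180*0)/8 = 4 + (9/2 + 0)/8 = 4 + (⅛)*(9/2) = 4 + 9/16 = 73/16 ≈ 4.5625)
h*U(16, 4) = (73/16)*4 = 73/4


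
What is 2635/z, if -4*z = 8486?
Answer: -5270/4243 ≈ -1.2420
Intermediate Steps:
z = -4243/2 (z = -¼*8486 = -4243/2 ≈ -2121.5)
2635/z = 2635/(-4243/2) = 2635*(-2/4243) = -5270/4243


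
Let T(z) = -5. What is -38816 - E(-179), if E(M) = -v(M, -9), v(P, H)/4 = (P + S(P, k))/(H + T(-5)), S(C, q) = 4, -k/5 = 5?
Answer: -38766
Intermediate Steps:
k = -25 (k = -5*5 = -25)
v(P, H) = 4*(4 + P)/(-5 + H) (v(P, H) = 4*((P + 4)/(H - 5)) = 4*((4 + P)/(-5 + H)) = 4*(4 + P)/(-5 + H))
E(M) = 8/7 + 2*M/7 (E(M) = -4*(4 + M)/(-5 - 9) = -4*(4 + M)/(-14) = -4*(-1)*(4 + M)/14 = -(-8/7 - 2*M/7) = 8/7 + 2*M/7)
-38816 - E(-179) = -38816 - (8/7 + (2/7)*(-179)) = -38816 - (8/7 - 358/7) = -38816 - 1*(-50) = -38816 + 50 = -38766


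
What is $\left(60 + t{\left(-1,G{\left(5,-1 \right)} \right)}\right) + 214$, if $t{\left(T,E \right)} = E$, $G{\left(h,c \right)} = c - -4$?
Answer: $277$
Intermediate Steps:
$G{\left(h,c \right)} = 4 + c$ ($G{\left(h,c \right)} = c + 4 = 4 + c$)
$\left(60 + t{\left(-1,G{\left(5,-1 \right)} \right)}\right) + 214 = \left(60 + \left(4 - 1\right)\right) + 214 = \left(60 + 3\right) + 214 = 63 + 214 = 277$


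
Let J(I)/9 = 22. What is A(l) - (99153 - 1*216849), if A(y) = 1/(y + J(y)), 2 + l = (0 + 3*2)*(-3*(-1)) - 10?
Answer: 24009985/204 ≈ 1.1770e+5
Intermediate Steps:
J(I) = 198 (J(I) = 9*22 = 198)
l = 6 (l = -2 + ((0 + 3*2)*(-3*(-1)) - 10) = -2 + ((0 + 6)*3 - 10) = -2 + (6*3 - 10) = -2 + (18 - 10) = -2 + 8 = 6)
A(y) = 1/(198 + y) (A(y) = 1/(y + 198) = 1/(198 + y))
A(l) - (99153 - 1*216849) = 1/(198 + 6) - (99153 - 1*216849) = 1/204 - (99153 - 216849) = 1/204 - 1*(-117696) = 1/204 + 117696 = 24009985/204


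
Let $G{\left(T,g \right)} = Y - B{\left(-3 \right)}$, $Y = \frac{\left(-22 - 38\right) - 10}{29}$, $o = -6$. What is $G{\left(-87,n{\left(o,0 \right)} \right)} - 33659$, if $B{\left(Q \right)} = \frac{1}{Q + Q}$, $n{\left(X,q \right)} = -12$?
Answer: $- \frac{5857057}{174} \approx -33661.0$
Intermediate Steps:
$B{\left(Q \right)} = \frac{1}{2 Q}$
$Y = - \frac{70}{29}$ ($Y = \left(-60 - 10\right) \frac{1}{29} = \left(-70\right) \frac{1}{29} = - \frac{70}{29} \approx -2.4138$)
$G{\left(T,g \right)} = - \frac{391}{174}$ ($G{\left(T,g \right)} = - \frac{70}{29} - \frac{1}{2 \left(-3\right)} = - \frac{70}{29} - \frac{1}{2} \left(- \frac{1}{3}\right) = - \frac{70}{29} - - \frac{1}{6} = - \frac{70}{29} + \frac{1}{6} = - \frac{391}{174}$)
$G{\left(-87,n{\left(o,0 \right)} \right)} - 33659 = - \frac{391}{174} - 33659 = - \frac{5857057}{174}$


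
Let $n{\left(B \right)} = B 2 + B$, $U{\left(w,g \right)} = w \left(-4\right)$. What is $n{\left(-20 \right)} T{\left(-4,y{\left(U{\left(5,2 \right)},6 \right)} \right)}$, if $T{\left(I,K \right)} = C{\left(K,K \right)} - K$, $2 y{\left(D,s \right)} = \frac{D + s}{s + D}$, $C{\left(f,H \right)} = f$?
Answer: $0$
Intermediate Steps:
$U{\left(w,g \right)} = - 4 w$
$y{\left(D,s \right)} = \frac{1}{2}$ ($y{\left(D,s \right)} = \frac{\left(D + s\right) \frac{1}{s + D}}{2} = \frac{\left(D + s\right) \frac{1}{D + s}}{2} = \frac{1}{2} \cdot 1 = \frac{1}{2}$)
$n{\left(B \right)} = 3 B$ ($n{\left(B \right)} = 2 B + B = 3 B$)
$T{\left(I,K \right)} = 0$ ($T{\left(I,K \right)} = K - K = 0$)
$n{\left(-20 \right)} T{\left(-4,y{\left(U{\left(5,2 \right)},6 \right)} \right)} = 3 \left(-20\right) 0 = \left(-60\right) 0 = 0$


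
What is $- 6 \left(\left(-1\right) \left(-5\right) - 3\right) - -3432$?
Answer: $3420$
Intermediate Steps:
$- 6 \left(\left(-1\right) \left(-5\right) - 3\right) - -3432 = - 6 \left(5 - 3\right) + 3432 = \left(-6\right) 2 + 3432 = -12 + 3432 = 3420$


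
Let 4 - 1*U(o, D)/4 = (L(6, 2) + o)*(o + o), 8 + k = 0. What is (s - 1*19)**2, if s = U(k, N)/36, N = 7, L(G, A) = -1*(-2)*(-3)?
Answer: 152881/81 ≈ 1887.4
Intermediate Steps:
k = -8 (k = -8 + 0 = -8)
L(G, A) = -6 (L(G, A) = 2*(-3) = -6)
U(o, D) = 16 - 8*o*(-6 + o) (U(o, D) = 16 - 4*(-6 + o)*(o + o) = 16 - 4*(-6 + o)*2*o = 16 - 8*o*(-6 + o))
s = -220/9 (s = (16 - 8*(-8)**2 + 48*(-8))/36 = (16 - 8*64 - 384)*(1/36) = (16 - 512 - 384)*(1/36) = -880*1/36 = -220/9 ≈ -24.444)
(s - 1*19)**2 = (-220/9 - 1*19)**2 = (-220/9 - 19)**2 = (-391/9)**2 = 152881/81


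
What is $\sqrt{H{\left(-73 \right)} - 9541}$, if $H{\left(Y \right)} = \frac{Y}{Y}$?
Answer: $6 i \sqrt{265} \approx 97.673 i$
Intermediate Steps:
$H{\left(Y \right)} = 1$
$\sqrt{H{\left(-73 \right)} - 9541} = \sqrt{1 - 9541} = \sqrt{-9540} = 6 i \sqrt{265}$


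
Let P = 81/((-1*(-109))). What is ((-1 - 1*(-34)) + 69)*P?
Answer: 8262/109 ≈ 75.798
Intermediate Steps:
P = 81/109 ≈ 0.74312
((-1 - 1*(-34)) + 69)*P = ((-1 - 1*(-34)) + 69)*(81/109) = ((-1 + 34) + 69)*(81/109) = (33 + 69)*(81/109) = 102*(81/109) = 8262/109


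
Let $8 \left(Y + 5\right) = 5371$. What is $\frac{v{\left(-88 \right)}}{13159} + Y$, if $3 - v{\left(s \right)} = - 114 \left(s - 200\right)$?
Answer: $\frac{69887997}{105272} \approx 663.88$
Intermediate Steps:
$Y = \frac{5331}{8}$ ($Y = -5 + \frac{1}{8} \cdot 5371 = -5 + \frac{5371}{8} = \frac{5331}{8} \approx 666.38$)
$v{\left(s \right)} = -22797 + 114 s$ ($v{\left(s \right)} = 3 - - 114 \left(s - 200\right) = 3 - - 114 \left(-200 + s\right) = 3 - \left(22800 - 114 s\right) = 3 + \left(-22800 + 114 s\right) = -22797 + 114 s$)
$\frac{v{\left(-88 \right)}}{13159} + Y = \frac{-22797 + 114 \left(-88\right)}{13159} + \frac{5331}{8} = \left(-22797 - 10032\right) \frac{1}{13159} + \frac{5331}{8} = \left(-32829\right) \frac{1}{13159} + \frac{5331}{8} = - \frac{32829}{13159} + \frac{5331}{8} = \frac{69887997}{105272}$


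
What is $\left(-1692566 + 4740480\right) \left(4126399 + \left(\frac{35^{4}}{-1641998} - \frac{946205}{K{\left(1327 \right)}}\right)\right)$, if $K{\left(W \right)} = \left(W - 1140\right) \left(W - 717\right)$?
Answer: $\frac{1930888490249041284960}{153526813} \approx 1.2577 \cdot 10^{13}$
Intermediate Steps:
$K{\left(W \right)} = \left(-1140 + W\right) \left(-717 + W\right)$
$\left(-1692566 + 4740480\right) \left(4126399 + \left(\frac{35^{4}}{-1641998} - \frac{946205}{K{\left(1327 \right)}}\right)\right) = \left(-1692566 + 4740480\right) \left(4126399 + \left(\frac{35^{4}}{-1641998} - \frac{946205}{817380 + 1327^{2} - 2464239}\right)\right) = 3047914 \left(4126399 + \left(1500625 \left(- \frac{1}{1641998}\right) - \frac{946205}{817380 + 1760929 - 2464239}\right)\right) = 3047914 \left(4126399 - \left(\frac{1500625}{1641998} + \frac{946205}{114070}\right)\right) = 3047914 \left(4126399 - \frac{1413805747}{153526813}\right) = 3047914 \cdot \frac{633511473830640}{153526813} = \frac{1930888490249041284960}{153526813}$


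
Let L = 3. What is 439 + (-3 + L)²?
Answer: 439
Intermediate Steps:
439 + (-3 + L)² = 439 + (-3 + 3)² = 439 + 0² = 439 + 0 = 439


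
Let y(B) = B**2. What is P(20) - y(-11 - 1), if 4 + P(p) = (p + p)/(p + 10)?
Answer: -440/3 ≈ -146.67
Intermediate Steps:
P(p) = -4 + 2*p/(10 + p) (P(p) = -4 + (p + p)/(p + 10) = -4 + (2*p)/(10 + p) = -4 + 2*p/(10 + p))
P(20) - y(-11 - 1) = 2*(-20 - 1*20)/(10 + 20) - (-11 - 1)**2 = 2*(-20 - 20)/30 - 1*(-12)**2 = 2*(1/30)*(-40) - 1*144 = -8/3 - 144 = -440/3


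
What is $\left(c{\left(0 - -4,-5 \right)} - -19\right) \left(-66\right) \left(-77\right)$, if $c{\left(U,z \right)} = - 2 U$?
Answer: $55902$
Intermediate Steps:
$\left(c{\left(0 - -4,-5 \right)} - -19\right) \left(-66\right) \left(-77\right) = \left(- 2 \left(0 - -4\right) - -19\right) \left(-66\right) \left(-77\right) = \left(- 2 \left(0 + 4\right) + 19\right) \left(-66\right) \left(-77\right) = \left(\left(-2\right) 4 + 19\right) \left(-66\right) \left(-77\right) = \left(-8 + 19\right) \left(-66\right) \left(-77\right) = 11 \left(-66\right) \left(-77\right) = \left(-726\right) \left(-77\right) = 55902$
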